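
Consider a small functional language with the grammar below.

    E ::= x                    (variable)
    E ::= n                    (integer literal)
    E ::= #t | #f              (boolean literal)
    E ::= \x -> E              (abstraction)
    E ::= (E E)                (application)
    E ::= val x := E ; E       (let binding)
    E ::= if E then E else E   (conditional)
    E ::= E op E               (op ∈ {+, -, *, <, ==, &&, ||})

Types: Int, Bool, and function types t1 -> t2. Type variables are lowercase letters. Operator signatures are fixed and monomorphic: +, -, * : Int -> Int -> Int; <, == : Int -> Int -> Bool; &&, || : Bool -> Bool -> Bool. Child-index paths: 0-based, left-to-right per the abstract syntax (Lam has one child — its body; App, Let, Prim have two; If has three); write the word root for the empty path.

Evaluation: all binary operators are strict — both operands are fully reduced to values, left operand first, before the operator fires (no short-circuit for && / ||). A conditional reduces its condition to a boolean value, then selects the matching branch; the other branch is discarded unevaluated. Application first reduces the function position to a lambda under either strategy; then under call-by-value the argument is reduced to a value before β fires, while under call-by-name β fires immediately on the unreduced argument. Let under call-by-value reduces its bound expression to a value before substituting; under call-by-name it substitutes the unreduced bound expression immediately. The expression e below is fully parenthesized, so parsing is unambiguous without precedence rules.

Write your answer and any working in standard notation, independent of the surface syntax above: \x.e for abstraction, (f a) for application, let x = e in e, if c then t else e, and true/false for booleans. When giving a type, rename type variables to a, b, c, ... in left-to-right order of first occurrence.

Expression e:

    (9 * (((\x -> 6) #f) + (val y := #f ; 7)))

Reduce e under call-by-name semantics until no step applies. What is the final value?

Working:
step 0: (9 * (((\x.6) false) + (let y = false in 7)))
step 1: [beta@1.0] (9 * (6 + (let y = false in 7)))
step 2: [let@1.1] (9 * (6 + 7))
step 3: [delta@1] (9 * 13)
step 4: [delta@root] 117

Answer: 117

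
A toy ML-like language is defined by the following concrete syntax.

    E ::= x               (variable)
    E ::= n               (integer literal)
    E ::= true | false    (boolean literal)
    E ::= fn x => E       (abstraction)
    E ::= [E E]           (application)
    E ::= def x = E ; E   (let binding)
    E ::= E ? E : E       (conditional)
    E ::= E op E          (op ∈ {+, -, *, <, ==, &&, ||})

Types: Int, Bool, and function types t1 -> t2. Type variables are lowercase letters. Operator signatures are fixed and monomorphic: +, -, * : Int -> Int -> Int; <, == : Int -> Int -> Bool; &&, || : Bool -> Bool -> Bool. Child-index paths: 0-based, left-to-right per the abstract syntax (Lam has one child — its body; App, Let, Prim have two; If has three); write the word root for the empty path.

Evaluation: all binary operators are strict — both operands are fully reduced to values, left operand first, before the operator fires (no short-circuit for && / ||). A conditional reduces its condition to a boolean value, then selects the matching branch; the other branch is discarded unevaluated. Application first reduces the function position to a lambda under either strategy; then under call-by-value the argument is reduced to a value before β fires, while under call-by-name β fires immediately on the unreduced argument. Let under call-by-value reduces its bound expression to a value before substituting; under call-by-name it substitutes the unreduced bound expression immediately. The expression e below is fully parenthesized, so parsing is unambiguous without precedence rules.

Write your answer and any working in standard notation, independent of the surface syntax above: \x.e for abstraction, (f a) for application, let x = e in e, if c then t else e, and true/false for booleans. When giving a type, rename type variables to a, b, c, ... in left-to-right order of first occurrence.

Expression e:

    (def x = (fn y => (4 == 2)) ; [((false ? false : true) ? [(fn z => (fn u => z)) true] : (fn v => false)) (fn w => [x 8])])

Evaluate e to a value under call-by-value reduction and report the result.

Answer: true

Derivation:
step 0: (let x = (\y.(4 == 2)) in ((if (if false then false else true) then ((\z.(\u.z)) true) else (\v.false)) (\w.(x 8))))
step 1: [let@root] ((if (if false then false else true) then ((\z.(\u.z)) true) else (\v.false)) (\w.((\y.(4 == 2)) 8)))
step 2: [if@0.0] ((if true then ((\z.(\u.z)) true) else (\v.false)) (\w.((\y.(4 == 2)) 8)))
step 3: [if@0] (((\z.(\u.z)) true) (\w.((\y.(4 == 2)) 8)))
step 4: [beta@0] ((\u.true) (\w.((\y.(4 == 2)) 8)))
step 5: [beta@root] true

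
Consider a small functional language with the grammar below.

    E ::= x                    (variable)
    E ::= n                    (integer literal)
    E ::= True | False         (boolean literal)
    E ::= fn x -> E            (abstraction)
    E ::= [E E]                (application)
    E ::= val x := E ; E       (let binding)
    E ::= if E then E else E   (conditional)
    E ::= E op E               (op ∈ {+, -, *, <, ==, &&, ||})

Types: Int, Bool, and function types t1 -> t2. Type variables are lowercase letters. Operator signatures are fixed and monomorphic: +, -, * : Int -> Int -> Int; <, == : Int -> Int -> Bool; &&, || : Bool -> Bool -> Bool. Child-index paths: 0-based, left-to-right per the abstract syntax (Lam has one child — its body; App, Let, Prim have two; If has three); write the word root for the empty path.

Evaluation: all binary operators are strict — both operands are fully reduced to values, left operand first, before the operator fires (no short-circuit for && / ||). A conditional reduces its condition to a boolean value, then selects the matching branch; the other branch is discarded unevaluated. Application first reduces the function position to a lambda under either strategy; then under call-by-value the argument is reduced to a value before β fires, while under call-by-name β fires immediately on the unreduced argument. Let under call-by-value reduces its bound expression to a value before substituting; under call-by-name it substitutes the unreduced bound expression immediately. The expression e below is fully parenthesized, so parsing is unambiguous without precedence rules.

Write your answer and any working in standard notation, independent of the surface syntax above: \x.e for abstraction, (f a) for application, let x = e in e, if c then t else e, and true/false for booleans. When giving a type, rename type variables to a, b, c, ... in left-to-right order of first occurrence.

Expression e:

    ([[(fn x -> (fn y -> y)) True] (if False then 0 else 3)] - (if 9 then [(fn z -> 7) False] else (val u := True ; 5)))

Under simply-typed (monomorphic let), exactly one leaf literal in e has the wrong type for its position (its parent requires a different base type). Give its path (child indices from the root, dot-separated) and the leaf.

Derivation:
y : b
\y._ : b -> b
\x._ : a -> b -> b
  unify a -> b -> b ~ Bool -> c
  unify a ~ Bool
  unify b -> b ~ c
_ _ : b -> b
  unify Bool ~ Bool
  unify Int ~ Int
  unify b -> b ~ Int -> d
  unify b ~ Int
  unify Int ~ d
_ _ : Int
  unify Int ~ Int
  unify Int ~ Bool
  FAIL: mismatch Int ~ Bool

Answer: 1.0 : 9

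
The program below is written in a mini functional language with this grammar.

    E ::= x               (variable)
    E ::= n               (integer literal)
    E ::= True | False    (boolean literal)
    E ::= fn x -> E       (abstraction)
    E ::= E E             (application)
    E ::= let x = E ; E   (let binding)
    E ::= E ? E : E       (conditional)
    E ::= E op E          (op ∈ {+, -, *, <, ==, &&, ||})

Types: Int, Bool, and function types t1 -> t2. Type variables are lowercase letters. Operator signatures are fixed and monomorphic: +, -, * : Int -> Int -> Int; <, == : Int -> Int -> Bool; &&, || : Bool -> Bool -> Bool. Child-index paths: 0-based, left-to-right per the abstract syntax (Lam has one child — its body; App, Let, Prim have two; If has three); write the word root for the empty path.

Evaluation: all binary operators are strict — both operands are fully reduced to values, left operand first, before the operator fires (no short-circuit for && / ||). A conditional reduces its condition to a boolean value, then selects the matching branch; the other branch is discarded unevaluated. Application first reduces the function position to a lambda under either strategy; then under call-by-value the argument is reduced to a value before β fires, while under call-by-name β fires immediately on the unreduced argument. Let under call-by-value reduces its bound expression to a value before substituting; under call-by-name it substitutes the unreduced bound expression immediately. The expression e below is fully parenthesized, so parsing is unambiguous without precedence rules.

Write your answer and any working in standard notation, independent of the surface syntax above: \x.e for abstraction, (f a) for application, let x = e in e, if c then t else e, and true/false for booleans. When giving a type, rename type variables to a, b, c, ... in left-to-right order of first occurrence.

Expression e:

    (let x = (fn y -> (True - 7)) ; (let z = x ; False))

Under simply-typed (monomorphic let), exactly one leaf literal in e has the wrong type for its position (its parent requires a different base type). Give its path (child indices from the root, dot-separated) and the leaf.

Trace:
  unify Bool ~ Int
  FAIL: mismatch Bool ~ Int

Answer: 0.0.0 : true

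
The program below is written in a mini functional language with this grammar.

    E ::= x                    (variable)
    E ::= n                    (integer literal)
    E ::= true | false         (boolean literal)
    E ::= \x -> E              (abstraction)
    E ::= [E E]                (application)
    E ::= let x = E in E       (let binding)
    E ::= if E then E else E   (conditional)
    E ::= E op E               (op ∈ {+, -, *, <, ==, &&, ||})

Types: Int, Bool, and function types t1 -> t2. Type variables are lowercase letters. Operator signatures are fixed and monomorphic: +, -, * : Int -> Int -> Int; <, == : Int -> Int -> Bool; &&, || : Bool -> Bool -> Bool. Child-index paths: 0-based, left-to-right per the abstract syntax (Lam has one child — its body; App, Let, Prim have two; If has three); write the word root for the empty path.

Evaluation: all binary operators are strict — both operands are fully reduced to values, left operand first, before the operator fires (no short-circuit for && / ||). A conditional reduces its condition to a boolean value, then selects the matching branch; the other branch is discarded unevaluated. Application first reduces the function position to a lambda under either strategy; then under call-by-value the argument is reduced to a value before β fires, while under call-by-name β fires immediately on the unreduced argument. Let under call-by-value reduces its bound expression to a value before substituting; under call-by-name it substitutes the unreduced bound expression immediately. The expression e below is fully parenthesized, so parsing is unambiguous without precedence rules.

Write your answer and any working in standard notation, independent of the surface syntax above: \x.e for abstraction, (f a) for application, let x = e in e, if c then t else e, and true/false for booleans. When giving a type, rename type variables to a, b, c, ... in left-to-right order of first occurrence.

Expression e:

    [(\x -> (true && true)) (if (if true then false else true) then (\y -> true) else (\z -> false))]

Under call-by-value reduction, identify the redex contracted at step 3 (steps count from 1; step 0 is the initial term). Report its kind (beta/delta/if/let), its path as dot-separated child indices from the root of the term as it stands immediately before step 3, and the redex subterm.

Answer: beta at root : ((\x.(true && true)) (\z.false))

Derivation:
step 0: ((\x.(true && true)) (if (if true then false else true) then (\y.true) else (\z.false)))
step 1: [if@1.0] ((\x.(true && true)) (if false then (\y.true) else (\z.false)))
step 2: [if@1] ((\x.(true && true)) (\z.false))
step 3: [beta@root] (true && true)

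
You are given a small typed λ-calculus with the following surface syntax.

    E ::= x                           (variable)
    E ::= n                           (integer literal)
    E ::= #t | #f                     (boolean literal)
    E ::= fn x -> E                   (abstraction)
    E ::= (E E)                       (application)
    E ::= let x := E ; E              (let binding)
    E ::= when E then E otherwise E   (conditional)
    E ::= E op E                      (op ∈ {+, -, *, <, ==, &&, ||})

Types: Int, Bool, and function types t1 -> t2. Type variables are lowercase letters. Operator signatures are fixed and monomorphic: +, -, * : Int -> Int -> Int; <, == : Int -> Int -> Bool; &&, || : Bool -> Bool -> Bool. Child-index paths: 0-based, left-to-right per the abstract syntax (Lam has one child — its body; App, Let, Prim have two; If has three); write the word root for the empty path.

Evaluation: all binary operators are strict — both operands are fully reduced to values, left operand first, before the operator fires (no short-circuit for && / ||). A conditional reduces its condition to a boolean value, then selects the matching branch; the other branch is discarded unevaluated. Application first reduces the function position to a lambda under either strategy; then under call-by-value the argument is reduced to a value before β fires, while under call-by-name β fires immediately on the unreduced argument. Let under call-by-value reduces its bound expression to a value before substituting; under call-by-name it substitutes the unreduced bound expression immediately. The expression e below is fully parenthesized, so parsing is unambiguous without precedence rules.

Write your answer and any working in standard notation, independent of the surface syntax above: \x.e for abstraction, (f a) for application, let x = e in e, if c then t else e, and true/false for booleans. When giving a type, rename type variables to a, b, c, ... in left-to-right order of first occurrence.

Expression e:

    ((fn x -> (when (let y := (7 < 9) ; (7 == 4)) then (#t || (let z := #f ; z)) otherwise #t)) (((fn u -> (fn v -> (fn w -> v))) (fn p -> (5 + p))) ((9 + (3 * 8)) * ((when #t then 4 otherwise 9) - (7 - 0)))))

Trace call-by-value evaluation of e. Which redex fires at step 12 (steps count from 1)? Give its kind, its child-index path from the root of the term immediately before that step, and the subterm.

Answer: delta at 0 : (7 == 4)

Trace:
step 0: ((\x.(if (let y = (7 < 9) in (7 == 4)) then (true || (let z = false in z)) else true)) (((\u.(\v.(\w.v))) (\p.(5 + p))) ((9 + (3 * 8)) * ((if true then 4 else 9) - (7 - 0)))))
step 1: [beta@1.0] ((\x.(if (let y = (7 < 9) in (7 == 4)) then (true || (let z = false in z)) else true)) ((\v.(\w.v)) ((9 + (3 * 8)) * ((if true then 4 else 9) - (7 - 0)))))
step 2: [delta@1.1.0.1] ((\x.(if (let y = (7 < 9) in (7 == 4)) then (true || (let z = false in z)) else true)) ((\v.(\w.v)) ((9 + 24) * ((if true then 4 else 9) - (7 - 0)))))
step 3: [delta@1.1.0] ((\x.(if (let y = (7 < 9) in (7 == 4)) then (true || (let z = false in z)) else true)) ((\v.(\w.v)) (33 * ((if true then 4 else 9) - (7 - 0)))))
step 4: [if@1.1.1.0] ((\x.(if (let y = (7 < 9) in (7 == 4)) then (true || (let z = false in z)) else true)) ((\v.(\w.v)) (33 * (4 - (7 - 0)))))
step 5: [delta@1.1.1.1] ((\x.(if (let y = (7 < 9) in (7 == 4)) then (true || (let z = false in z)) else true)) ((\v.(\w.v)) (33 * (4 - 7))))
step 6: [delta@1.1.1] ((\x.(if (let y = (7 < 9) in (7 == 4)) then (true || (let z = false in z)) else true)) ((\v.(\w.v)) (33 * -3)))
step 7: [delta@1.1] ((\x.(if (let y = (7 < 9) in (7 == 4)) then (true || (let z = false in z)) else true)) ((\v.(\w.v)) -99))
step 8: [beta@1] ((\x.(if (let y = (7 < 9) in (7 == 4)) then (true || (let z = false in z)) else true)) (\w.-99))
step 9: [beta@root] (if (let y = (7 < 9) in (7 == 4)) then (true || (let z = false in z)) else true)
step 10: [delta@0.0] (if (let y = true in (7 == 4)) then (true || (let z = false in z)) else true)
step 11: [let@0] (if (7 == 4) then (true || (let z = false in z)) else true)
step 12: [delta@0] (if false then (true || (let z = false in z)) else true)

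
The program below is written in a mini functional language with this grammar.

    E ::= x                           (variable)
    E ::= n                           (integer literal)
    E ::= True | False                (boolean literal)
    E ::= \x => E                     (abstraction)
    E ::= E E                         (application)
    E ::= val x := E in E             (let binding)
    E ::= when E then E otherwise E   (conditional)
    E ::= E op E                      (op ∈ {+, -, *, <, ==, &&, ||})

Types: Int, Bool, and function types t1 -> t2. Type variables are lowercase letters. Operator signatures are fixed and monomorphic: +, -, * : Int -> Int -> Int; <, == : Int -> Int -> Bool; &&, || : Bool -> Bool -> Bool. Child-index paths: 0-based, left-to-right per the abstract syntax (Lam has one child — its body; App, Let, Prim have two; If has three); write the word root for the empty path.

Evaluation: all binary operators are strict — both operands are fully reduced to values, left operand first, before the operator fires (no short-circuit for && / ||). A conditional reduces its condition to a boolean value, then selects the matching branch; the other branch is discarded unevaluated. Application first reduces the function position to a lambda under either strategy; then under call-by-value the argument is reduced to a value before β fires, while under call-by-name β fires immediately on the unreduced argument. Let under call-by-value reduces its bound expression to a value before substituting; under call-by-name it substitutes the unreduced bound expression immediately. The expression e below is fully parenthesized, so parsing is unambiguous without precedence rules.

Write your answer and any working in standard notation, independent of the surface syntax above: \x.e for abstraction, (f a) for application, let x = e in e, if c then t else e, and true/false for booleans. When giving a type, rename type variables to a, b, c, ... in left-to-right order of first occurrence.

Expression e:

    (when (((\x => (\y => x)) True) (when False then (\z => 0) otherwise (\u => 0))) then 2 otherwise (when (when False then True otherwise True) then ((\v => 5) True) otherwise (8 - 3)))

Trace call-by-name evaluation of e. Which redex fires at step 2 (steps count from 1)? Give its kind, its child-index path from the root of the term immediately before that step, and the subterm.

Trace:
step 0: (if (((\x.(\y.x)) true) (if false then (\z.0) else (\u.0))) then 2 else (if (if false then true else true) then ((\v.5) true) else (8 - 3)))
step 1: [beta@0.0] (if ((\y.true) (if false then (\z.0) else (\u.0))) then 2 else (if (if false then true else true) then ((\v.5) true) else (8 - 3)))
step 2: [beta@0] (if true then 2 else (if (if false then true else true) then ((\v.5) true) else (8 - 3)))

Answer: beta at 0 : ((\y.true) (if false then (\z.0) else (\u.0)))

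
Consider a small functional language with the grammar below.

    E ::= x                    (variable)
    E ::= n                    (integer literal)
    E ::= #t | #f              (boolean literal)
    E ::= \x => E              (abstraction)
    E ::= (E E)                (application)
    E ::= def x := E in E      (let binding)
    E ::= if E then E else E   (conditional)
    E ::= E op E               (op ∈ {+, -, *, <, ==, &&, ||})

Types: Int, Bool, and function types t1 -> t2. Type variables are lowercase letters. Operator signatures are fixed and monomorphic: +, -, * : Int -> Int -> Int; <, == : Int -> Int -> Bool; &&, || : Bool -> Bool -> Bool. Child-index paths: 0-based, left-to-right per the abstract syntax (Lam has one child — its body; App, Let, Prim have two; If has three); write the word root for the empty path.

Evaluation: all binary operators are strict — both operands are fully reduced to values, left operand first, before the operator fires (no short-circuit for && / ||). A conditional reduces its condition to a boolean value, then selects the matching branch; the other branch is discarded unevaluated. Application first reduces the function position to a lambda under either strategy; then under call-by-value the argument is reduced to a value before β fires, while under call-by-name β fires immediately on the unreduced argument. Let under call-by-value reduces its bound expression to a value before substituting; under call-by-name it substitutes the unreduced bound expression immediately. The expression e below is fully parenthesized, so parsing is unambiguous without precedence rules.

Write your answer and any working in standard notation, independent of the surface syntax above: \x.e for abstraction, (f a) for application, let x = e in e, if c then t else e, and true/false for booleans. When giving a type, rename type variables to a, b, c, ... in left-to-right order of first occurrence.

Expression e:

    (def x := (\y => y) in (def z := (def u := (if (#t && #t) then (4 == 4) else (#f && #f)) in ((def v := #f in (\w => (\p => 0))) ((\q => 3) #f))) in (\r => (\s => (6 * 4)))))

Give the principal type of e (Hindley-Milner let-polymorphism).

Answer: a -> b -> Int

Trace:
y : a
\y._ : a -> a
let x : forall. a -> a
  unify Bool ~ Bool
  unify Bool ~ Bool
  unify Bool ~ Bool
  unify Int ~ Int
  unify Int ~ Int
  unify Bool ~ Bool
  unify Bool ~ Bool
  unify Bool ~ Bool
let u : Bool
let v : Bool
\p._ : c -> Int
\w._ : b -> c -> Int
\q._ : d -> Int
  unify d -> Int ~ Bool -> e
  unify d ~ Bool
  unify Int ~ e
_ _ : Int
  unify b -> c -> Int ~ Int -> f
  unify b ~ Int
  unify c -> Int ~ f
_ _ : c -> Int
let z : forall. c -> Int
  unify Int ~ Int
  unify Int ~ Int
\s._ : h -> Int
\r._ : g -> h -> Int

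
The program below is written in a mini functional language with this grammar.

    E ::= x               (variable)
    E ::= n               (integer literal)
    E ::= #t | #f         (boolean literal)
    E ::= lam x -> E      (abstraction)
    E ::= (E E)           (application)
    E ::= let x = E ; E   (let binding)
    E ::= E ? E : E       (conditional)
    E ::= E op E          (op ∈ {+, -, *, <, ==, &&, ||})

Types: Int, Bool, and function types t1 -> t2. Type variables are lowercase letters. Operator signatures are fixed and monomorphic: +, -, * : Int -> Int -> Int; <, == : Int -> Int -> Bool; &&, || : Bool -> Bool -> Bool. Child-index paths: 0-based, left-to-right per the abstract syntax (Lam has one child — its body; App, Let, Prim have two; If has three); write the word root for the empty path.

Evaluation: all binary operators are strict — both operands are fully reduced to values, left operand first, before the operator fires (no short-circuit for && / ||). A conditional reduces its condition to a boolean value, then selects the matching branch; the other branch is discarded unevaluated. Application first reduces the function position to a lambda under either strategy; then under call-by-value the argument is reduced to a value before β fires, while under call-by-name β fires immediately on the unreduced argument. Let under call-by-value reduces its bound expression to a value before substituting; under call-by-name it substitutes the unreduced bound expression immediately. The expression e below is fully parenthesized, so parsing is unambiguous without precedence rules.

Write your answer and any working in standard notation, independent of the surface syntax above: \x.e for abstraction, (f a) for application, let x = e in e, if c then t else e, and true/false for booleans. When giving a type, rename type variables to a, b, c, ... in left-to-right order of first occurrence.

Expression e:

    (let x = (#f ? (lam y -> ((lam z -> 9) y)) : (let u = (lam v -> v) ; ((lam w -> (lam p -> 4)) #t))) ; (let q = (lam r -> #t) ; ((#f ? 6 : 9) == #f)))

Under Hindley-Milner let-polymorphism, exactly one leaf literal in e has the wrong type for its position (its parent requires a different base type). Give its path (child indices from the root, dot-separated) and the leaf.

Answer: 1.1.1 : false

Working:
  unify Bool ~ Bool
\z._ : b -> Int
y : a
  unify b -> Int ~ a -> c
  unify b ~ a
  unify Int ~ c
_ _ : Int
\y._ : a -> Int
v : d
\v._ : d -> d
let u : forall. d -> d
\p._ : f -> Int
\w._ : e -> f -> Int
  unify e -> f -> Int ~ Bool -> g
  unify e ~ Bool
  unify f -> Int ~ g
_ _ : f -> Int
  unify a -> Int ~ f -> Int
  unify a ~ f
  unify Int ~ Int
let x : forall. f -> Int
\r._ : h -> Bool
let q : forall. h -> Bool
  unify Bool ~ Bool
  unify Int ~ Int
  unify Int ~ Int
  unify Bool ~ Int
  FAIL: mismatch Bool ~ Int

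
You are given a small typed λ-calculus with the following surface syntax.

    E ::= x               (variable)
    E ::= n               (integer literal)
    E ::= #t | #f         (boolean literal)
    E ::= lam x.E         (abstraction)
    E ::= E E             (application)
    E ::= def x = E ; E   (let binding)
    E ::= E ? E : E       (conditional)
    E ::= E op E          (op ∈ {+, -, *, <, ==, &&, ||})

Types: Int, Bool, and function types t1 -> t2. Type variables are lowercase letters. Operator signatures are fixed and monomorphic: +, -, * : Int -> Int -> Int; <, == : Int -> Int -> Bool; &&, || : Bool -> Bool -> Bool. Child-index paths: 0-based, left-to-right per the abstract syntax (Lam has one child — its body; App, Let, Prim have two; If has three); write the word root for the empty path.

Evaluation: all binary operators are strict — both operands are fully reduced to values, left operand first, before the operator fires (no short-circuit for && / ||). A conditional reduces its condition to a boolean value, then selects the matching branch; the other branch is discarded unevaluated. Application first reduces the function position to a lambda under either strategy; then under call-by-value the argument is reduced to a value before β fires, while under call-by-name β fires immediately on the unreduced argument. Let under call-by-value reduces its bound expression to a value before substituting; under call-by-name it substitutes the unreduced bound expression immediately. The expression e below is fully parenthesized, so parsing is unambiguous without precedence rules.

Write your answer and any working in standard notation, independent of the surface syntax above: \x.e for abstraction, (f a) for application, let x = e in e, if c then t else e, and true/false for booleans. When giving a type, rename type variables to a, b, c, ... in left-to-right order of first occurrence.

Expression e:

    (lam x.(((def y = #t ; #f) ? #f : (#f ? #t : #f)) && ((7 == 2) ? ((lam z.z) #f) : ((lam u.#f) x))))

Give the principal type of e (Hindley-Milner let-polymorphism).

Answer: a -> Bool

Derivation:
let y : Bool
  unify Bool ~ Bool
  unify Bool ~ Bool
  unify Bool ~ Bool
  unify Bool ~ Bool
  unify Bool ~ Bool
  unify Int ~ Int
  unify Int ~ Int
  unify Bool ~ Bool
z : b
\z._ : b -> b
  unify b -> b ~ Bool -> c
  unify b ~ Bool
  unify Bool ~ c
_ _ : Bool
\u._ : d -> Bool
x : a
  unify d -> Bool ~ a -> e
  unify d ~ a
  unify Bool ~ e
_ _ : Bool
  unify Bool ~ Bool
  unify Bool ~ Bool
\x._ : a -> Bool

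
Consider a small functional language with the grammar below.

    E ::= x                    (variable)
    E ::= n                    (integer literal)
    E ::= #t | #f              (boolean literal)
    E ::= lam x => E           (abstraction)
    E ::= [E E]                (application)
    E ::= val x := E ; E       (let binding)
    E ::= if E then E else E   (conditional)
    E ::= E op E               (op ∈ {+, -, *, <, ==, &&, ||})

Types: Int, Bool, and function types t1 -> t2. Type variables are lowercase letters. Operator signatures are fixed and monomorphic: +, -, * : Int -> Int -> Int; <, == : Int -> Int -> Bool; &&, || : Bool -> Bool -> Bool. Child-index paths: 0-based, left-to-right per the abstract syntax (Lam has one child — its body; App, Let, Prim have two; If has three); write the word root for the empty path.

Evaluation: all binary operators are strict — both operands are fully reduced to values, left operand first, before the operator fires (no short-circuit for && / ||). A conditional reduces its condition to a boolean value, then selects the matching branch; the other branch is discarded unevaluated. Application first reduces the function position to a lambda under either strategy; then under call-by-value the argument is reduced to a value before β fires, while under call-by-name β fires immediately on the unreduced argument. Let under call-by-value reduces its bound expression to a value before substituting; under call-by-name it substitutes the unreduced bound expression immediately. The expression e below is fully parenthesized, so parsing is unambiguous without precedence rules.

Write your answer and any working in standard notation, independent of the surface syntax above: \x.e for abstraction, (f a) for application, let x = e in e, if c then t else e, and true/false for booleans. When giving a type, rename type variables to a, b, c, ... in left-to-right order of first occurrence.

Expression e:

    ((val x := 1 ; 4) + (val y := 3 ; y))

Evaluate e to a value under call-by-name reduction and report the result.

Trace:
step 0: ((let x = 1 in 4) + (let y = 3 in y))
step 1: [let@0] (4 + (let y = 3 in y))
step 2: [let@1] (4 + 3)
step 3: [delta@root] 7

Answer: 7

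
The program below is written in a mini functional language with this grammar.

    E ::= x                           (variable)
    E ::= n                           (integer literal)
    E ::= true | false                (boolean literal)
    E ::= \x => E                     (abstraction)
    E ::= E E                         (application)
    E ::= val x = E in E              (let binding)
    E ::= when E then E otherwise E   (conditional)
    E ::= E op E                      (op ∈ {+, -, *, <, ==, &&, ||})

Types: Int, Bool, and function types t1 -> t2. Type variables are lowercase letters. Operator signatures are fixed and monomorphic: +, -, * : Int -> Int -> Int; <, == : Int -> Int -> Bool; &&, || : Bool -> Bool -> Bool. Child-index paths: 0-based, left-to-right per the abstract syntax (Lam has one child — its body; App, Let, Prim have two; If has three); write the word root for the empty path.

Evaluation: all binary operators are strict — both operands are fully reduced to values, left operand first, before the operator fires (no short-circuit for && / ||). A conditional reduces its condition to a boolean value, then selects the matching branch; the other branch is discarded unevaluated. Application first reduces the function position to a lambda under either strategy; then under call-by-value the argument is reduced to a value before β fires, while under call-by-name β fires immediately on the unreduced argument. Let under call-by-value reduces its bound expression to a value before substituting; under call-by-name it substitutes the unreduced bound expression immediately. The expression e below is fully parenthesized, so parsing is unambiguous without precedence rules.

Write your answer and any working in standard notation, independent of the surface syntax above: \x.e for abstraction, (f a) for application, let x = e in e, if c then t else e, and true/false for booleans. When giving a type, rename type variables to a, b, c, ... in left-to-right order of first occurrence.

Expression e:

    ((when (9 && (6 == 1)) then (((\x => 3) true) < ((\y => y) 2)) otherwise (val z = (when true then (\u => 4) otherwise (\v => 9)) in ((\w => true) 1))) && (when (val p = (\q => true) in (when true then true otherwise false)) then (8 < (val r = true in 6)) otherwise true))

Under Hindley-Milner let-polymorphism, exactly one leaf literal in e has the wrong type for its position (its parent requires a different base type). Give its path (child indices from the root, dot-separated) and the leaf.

Derivation:
  unify Int ~ Bool
  FAIL: mismatch Int ~ Bool

Answer: 0.0.0 : 9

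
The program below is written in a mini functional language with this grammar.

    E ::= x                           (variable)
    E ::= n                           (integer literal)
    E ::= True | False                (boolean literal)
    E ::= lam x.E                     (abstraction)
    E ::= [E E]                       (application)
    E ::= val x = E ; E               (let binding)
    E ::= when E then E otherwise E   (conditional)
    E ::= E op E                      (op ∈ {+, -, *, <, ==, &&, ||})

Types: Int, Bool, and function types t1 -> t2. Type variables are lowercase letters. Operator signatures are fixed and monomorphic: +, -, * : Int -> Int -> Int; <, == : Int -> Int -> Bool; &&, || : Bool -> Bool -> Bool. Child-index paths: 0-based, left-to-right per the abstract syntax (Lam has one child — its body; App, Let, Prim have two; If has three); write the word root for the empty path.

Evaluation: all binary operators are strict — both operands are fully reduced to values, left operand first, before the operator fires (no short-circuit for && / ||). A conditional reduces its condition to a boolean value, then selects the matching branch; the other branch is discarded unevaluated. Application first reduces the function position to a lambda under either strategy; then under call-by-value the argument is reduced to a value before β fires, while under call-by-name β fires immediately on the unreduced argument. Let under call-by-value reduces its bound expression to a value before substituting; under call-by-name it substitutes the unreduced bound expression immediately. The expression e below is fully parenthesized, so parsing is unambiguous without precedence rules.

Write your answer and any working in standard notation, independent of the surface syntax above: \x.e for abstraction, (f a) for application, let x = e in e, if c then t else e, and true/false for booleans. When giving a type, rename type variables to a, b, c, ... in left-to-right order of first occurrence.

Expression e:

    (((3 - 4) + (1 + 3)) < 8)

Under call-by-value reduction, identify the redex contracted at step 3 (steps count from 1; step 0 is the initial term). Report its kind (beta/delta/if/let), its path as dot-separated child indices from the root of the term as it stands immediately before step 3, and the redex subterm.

Working:
step 0: (((3 - 4) + (1 + 3)) < 8)
step 1: [delta@0.0] ((-1 + (1 + 3)) < 8)
step 2: [delta@0.1] ((-1 + 4) < 8)
step 3: [delta@0] (3 < 8)

Answer: delta at 0 : (-1 + 4)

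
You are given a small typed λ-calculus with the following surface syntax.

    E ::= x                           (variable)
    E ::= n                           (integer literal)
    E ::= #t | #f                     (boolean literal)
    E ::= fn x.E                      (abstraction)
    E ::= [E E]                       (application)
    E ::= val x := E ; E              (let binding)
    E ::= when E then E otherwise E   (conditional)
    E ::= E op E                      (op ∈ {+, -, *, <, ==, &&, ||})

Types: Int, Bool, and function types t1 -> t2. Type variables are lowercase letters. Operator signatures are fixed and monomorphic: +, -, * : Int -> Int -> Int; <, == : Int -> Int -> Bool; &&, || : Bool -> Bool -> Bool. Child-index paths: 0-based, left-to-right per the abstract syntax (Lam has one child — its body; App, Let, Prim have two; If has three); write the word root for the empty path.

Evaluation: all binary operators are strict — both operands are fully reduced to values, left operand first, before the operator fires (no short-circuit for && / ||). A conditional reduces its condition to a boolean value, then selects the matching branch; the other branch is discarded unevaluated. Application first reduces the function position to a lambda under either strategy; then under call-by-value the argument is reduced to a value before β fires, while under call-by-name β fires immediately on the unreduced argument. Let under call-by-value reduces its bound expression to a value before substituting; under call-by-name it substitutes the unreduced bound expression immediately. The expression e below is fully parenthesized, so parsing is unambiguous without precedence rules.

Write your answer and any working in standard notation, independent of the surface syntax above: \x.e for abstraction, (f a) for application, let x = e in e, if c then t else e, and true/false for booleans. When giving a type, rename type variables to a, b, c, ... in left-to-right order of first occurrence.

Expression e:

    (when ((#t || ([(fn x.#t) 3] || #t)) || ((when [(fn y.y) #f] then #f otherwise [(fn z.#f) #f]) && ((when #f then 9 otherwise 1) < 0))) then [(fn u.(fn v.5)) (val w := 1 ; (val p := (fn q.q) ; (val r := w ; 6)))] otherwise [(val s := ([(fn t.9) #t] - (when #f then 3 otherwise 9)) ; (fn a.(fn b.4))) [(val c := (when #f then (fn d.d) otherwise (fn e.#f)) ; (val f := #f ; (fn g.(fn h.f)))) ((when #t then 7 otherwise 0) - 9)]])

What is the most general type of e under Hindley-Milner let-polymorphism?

Answer: a -> Int

Working:
  unify Bool ~ Bool
\x._ : a -> Bool
  unify a -> Bool ~ Int -> b
  unify a ~ Int
  unify Bool ~ b
_ _ : Bool
  unify Bool ~ Bool
  unify Bool ~ Bool
  unify Bool ~ Bool
  unify Bool ~ Bool
y : c
\y._ : c -> c
  unify c -> c ~ Bool -> d
  unify c ~ Bool
  unify Bool ~ d
_ _ : Bool
  unify Bool ~ Bool
\z._ : e -> Bool
  unify e -> Bool ~ Bool -> f
  unify e ~ Bool
  unify Bool ~ f
_ _ : Bool
  unify Bool ~ Bool
  unify Bool ~ Bool
  unify Bool ~ Bool
  unify Int ~ Int
  unify Int ~ Int
  unify Int ~ Int
  unify Bool ~ Bool
  unify Bool ~ Bool
  unify Bool ~ Bool
\v._ : h -> Int
\u._ : g -> h -> Int
let w : Int
q : i
\q._ : i -> i
let p : forall. i -> i
w : Int
let r : Int
  unify g -> h -> Int ~ Int -> j
  unify g ~ Int
  unify h -> Int ~ j
_ _ : h -> Int
\t._ : k -> Int
  unify k -> Int ~ Bool -> l
  unify k ~ Bool
  unify Int ~ l
_ _ : Int
  unify Int ~ Int
  unify Bool ~ Bool
  unify Int ~ Int
  unify Int ~ Int
let s : Int
\b._ : n -> Int
\a._ : m -> n -> Int
  unify Bool ~ Bool
d : o
\d._ : o -> o
\e._ : p -> Bool
  unify o -> o ~ p -> Bool
  unify o ~ p
  unify p ~ Bool
let c : Bool -> Bool
let f : Bool
f : Bool
\h._ : r -> Bool
\g._ : q -> r -> Bool
  unify Bool ~ Bool
  unify Int ~ Int
  unify Int ~ Int
  unify Int ~ Int
  unify q -> r -> Bool ~ Int -> s
  unify q ~ Int
  unify r -> Bool ~ s
_ _ : r -> Bool
  unify m -> n -> Int ~ (r -> Bool) -> t
  unify m ~ r -> Bool
  unify n -> Int ~ t
_ _ : n -> Int
  unify h -> Int ~ n -> Int
  unify h ~ n
  unify Int ~ Int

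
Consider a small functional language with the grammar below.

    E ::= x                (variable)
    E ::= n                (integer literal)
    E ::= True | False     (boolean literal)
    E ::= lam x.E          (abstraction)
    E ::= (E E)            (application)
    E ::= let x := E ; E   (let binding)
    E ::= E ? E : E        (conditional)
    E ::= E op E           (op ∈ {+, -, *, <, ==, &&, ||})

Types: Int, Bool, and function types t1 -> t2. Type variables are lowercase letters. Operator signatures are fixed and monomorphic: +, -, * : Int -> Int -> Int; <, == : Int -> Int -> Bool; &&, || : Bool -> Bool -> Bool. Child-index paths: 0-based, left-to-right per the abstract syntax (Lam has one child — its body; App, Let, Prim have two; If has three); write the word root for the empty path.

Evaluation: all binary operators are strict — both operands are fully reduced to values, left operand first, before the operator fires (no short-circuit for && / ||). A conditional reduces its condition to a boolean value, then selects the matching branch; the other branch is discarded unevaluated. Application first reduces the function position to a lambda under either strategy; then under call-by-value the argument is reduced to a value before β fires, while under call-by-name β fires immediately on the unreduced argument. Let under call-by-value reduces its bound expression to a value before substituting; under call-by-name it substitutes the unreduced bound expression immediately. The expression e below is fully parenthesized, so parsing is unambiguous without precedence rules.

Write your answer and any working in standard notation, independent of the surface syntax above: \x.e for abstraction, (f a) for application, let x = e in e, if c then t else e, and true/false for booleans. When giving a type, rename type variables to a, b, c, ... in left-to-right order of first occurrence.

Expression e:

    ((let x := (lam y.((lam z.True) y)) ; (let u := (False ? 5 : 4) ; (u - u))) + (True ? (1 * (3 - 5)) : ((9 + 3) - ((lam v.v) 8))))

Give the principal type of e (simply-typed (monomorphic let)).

Derivation:
\z._ : b -> Bool
y : a
  unify b -> Bool ~ a -> c
  unify b ~ a
  unify Bool ~ c
_ _ : Bool
\y._ : a -> Bool
let x : a -> Bool
  unify Bool ~ Bool
  unify Int ~ Int
let u : Int
u : Int
  unify Int ~ Int
u : Int
  unify Int ~ Int
  unify Int ~ Int
  unify Bool ~ Bool
  unify Int ~ Int
  unify Int ~ Int
  unify Int ~ Int
  unify Int ~ Int
  unify Int ~ Int
  unify Int ~ Int
  unify Int ~ Int
v : d
\v._ : d -> d
  unify d -> d ~ Int -> e
  unify d ~ Int
  unify Int ~ e
_ _ : Int
  unify Int ~ Int
  unify Int ~ Int
  unify Int ~ Int

Answer: Int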